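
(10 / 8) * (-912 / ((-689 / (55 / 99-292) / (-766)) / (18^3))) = 1484249520960 / 689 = 2154208303.28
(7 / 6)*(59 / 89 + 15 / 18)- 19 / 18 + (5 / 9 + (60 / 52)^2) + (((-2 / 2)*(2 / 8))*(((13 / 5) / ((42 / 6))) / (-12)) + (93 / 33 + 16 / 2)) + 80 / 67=815523712603 / 55869493680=14.60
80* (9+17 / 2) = 1400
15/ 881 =0.02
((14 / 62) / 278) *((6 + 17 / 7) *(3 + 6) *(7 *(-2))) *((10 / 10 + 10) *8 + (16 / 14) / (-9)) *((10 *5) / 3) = -16331200 / 12927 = -1263.34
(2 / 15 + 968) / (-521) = -14522 / 7815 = -1.86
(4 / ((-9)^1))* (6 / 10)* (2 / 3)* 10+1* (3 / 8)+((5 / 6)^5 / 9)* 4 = -1.22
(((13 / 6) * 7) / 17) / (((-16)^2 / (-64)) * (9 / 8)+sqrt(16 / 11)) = -3003 / 14059 -728 * sqrt(11) / 42177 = -0.27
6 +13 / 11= 79 / 11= 7.18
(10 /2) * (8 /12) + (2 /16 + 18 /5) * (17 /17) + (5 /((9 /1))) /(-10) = 2521 /360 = 7.00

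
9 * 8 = 72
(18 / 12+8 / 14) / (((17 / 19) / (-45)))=-24795 / 238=-104.18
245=245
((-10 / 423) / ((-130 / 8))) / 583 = 8 / 3205917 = 0.00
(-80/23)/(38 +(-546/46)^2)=-1840/94631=-0.02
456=456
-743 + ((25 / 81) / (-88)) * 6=-882709 / 1188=-743.02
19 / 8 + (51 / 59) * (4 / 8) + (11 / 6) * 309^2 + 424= 82824345 / 472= 175475.31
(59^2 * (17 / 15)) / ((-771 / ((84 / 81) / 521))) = -1656956 / 162684855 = -0.01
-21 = -21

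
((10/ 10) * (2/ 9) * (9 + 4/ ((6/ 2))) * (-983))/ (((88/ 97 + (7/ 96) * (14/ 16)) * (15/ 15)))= -1513411072/ 651033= -2324.63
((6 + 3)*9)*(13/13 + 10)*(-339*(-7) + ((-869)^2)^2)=508108911219954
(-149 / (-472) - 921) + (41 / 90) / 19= -371541689 / 403560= -920.66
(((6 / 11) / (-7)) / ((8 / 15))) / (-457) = 45 / 140756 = 0.00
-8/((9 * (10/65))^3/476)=-1045772/729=-1434.53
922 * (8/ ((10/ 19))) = 14014.40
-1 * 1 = -1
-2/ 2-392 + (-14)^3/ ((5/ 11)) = -32149/ 5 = -6429.80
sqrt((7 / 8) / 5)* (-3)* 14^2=-147* sqrt(70) / 5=-245.98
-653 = -653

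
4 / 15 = 0.27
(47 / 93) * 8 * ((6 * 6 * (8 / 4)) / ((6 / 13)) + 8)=663.05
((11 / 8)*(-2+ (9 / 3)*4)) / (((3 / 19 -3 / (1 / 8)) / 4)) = -1045 / 453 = -2.31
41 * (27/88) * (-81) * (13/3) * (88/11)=-388557/11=-35323.36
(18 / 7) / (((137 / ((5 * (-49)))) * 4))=-315 / 274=-1.15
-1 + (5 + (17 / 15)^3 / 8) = 4.18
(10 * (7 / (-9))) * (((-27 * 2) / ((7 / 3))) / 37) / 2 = 90 / 37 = 2.43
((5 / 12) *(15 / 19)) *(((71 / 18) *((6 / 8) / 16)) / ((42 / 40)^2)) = 44375 / 804384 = 0.06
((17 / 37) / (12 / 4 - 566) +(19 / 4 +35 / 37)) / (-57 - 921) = -474541 / 81490872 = -0.01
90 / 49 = 1.84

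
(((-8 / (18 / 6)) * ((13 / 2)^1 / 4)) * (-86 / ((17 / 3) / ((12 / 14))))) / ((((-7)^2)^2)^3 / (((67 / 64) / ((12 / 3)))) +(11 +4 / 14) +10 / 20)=898872 / 843321946770463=0.00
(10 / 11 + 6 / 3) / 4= 8 / 11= 0.73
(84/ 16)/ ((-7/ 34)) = -51/ 2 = -25.50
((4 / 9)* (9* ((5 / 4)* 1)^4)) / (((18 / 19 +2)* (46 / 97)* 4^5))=1151875 / 168820736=0.01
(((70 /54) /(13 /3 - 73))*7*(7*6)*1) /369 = -1715 /114021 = -0.02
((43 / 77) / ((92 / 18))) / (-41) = -387 / 145222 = -0.00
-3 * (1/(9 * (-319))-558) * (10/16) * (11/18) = 8010095/12528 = 639.38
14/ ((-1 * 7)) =-2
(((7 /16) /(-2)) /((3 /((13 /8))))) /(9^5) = -91 /45349632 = -0.00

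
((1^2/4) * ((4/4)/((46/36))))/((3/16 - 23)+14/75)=-5400/624473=-0.01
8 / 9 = 0.89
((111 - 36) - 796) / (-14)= 103 / 2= 51.50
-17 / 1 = -17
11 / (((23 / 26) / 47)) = 13442 / 23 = 584.43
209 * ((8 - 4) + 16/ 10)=5852/ 5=1170.40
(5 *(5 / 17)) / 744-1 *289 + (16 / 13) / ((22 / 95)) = -513087841 / 1808664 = -283.68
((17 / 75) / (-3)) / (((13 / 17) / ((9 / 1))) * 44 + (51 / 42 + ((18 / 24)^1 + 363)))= -8092 / 39488075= -0.00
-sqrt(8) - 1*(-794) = 794 - 2*sqrt(2) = 791.17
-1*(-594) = 594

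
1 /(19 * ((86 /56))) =28 /817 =0.03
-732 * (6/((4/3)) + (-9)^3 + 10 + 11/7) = 3653046/7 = 521863.71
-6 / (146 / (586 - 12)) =-1722 / 73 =-23.59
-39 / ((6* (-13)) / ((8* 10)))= 40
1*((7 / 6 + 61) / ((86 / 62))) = 11563 / 258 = 44.82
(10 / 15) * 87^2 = 5046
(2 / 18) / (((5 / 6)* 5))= 2 / 75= 0.03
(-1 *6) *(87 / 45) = -58 / 5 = -11.60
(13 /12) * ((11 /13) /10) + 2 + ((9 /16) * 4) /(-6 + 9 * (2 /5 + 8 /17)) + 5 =25951 /3120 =8.32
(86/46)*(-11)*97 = -45881/23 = -1994.83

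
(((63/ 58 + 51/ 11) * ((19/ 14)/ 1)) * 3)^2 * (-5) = -216542617245/ 79780624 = -2714.23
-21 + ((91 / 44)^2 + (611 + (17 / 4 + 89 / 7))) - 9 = 8161579 / 13552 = 602.24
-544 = -544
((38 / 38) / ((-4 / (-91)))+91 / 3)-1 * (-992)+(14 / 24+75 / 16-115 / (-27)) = 1054.61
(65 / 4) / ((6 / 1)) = 65 / 24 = 2.71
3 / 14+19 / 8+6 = 8.59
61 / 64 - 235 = -14979 / 64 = -234.05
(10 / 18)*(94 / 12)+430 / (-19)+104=87949 / 1026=85.72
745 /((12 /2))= 124.17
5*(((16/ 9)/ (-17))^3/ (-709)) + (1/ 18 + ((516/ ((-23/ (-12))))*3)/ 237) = 31959901514141/ 9227954629962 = 3.46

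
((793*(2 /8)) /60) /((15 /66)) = 8723 /600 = 14.54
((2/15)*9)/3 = 0.40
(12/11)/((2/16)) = 96/11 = 8.73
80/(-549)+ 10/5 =1.85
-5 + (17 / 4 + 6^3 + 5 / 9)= 7769 / 36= 215.81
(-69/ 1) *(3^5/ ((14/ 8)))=-67068/ 7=-9581.14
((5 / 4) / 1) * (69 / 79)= 345 / 316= 1.09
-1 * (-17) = 17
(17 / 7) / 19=17 / 133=0.13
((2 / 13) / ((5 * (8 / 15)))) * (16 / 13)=12 / 169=0.07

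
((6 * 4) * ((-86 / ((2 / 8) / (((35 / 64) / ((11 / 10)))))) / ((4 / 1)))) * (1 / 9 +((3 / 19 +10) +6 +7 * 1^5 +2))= -32515525 / 1254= -25929.45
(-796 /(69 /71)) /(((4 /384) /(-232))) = 18242381.91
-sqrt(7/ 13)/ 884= -sqrt(91)/ 11492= -0.00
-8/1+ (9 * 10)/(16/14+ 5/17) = 1038/19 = 54.63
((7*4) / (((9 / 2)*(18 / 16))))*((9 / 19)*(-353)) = -158144 / 171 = -924.82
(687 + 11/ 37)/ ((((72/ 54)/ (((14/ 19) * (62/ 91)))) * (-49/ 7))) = -2364990/ 63973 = -36.97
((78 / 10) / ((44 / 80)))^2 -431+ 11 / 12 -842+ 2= -1552129 / 1452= -1068.96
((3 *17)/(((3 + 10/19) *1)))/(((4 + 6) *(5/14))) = 6783/1675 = 4.05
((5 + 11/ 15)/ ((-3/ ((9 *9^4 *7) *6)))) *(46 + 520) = -13413255912/ 5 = -2682651182.40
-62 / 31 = -2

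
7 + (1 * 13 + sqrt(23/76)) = sqrt(437)/38 + 20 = 20.55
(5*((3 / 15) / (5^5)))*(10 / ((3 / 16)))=32 / 1875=0.02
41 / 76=0.54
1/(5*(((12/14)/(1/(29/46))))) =0.37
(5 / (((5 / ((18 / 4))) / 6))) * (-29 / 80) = -783 / 80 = -9.79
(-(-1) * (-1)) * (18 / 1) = -18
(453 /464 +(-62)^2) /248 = 1784069 /115072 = 15.50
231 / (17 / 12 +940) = 252 / 1027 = 0.25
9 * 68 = 612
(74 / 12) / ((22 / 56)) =518 / 33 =15.70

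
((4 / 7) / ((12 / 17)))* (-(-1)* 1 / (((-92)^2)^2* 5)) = 0.00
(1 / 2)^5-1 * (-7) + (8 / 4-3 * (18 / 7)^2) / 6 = 19091 / 4704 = 4.06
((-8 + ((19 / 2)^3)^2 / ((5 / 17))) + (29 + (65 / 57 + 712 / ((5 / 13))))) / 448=5583.00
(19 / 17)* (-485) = -9215 / 17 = -542.06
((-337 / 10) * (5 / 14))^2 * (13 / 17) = 1476397 / 13328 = 110.77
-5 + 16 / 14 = -27 / 7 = -3.86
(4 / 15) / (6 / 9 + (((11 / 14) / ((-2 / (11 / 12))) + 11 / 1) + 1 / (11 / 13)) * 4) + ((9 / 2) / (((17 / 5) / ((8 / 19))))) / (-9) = -0.06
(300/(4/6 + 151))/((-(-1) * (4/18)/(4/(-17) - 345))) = -3072.97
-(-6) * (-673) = -4038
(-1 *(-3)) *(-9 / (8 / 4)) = -27 / 2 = -13.50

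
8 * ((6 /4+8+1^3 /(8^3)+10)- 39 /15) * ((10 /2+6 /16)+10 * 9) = 33014247 /2560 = 12896.19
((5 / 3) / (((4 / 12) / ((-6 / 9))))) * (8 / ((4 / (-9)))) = 60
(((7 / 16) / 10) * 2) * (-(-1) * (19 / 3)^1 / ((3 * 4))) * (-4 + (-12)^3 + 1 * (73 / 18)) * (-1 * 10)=4136699 / 5184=797.97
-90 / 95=-18 / 19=-0.95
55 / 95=11 / 19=0.58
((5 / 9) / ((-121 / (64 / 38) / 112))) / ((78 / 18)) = -17920 / 89661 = -0.20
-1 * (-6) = 6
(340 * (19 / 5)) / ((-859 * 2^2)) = -323 / 859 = -0.38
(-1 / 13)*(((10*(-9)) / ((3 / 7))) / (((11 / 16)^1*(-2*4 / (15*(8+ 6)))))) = -88200 / 143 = -616.78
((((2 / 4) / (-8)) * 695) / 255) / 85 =-139 / 69360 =-0.00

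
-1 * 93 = -93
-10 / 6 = -5 / 3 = -1.67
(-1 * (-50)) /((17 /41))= 2050 /17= 120.59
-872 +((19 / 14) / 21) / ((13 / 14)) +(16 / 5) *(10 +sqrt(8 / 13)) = -229301 / 273 +32 *sqrt(26) / 65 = -837.42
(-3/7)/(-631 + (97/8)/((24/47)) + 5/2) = 576/812791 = 0.00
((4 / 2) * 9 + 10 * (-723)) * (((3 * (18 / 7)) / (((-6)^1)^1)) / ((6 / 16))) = 173088 / 7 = 24726.86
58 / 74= 29 / 37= 0.78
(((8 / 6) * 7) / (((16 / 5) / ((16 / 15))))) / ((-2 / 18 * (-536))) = 7 / 134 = 0.05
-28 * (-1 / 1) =28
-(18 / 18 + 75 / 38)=-113 / 38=-2.97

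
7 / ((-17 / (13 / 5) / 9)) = -819 / 85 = -9.64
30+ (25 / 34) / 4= 4105 / 136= 30.18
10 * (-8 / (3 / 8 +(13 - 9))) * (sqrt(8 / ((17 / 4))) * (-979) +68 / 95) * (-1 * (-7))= -8704 / 95 +501248 * sqrt(34) / 17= 171835.02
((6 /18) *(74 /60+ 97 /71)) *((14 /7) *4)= 22148 /3195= 6.93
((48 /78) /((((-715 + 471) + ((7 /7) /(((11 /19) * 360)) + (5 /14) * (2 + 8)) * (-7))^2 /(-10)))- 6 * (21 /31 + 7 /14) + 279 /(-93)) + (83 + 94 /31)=34748587055416335 /457412910538987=75.97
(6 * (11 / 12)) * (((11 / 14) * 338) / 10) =20449 / 140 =146.06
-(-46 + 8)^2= -1444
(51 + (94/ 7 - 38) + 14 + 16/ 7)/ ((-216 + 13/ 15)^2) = 67275/ 72894703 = 0.00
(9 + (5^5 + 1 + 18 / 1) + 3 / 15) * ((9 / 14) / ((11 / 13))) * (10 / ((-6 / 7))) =-307437 / 11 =-27948.82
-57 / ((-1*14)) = 4.07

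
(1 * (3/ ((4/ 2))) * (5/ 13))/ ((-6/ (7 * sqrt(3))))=-35 * sqrt(3)/ 52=-1.17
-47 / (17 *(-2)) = 47 / 34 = 1.38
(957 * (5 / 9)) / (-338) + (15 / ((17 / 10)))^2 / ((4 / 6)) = 33761545 / 293046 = 115.21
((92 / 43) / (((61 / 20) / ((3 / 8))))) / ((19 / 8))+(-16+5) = -542687 / 49837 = -10.89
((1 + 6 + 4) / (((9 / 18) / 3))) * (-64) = -4224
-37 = -37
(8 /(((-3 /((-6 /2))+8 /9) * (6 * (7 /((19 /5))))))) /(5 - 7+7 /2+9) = 152 /4165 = 0.04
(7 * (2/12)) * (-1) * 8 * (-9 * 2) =168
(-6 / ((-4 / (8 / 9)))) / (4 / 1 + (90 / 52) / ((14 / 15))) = 1456 / 6393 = 0.23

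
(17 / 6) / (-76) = -17 / 456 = -0.04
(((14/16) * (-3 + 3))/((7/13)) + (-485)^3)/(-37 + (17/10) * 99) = -1140841250/1313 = -868881.38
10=10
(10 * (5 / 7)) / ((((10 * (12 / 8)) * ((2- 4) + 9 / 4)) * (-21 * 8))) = -0.01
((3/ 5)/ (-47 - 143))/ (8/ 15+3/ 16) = -72/ 16435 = -0.00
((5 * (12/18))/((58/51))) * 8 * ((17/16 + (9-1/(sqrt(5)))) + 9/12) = 243.05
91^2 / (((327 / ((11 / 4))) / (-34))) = -1548547 / 654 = -2367.81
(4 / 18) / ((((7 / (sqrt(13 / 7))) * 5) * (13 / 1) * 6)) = sqrt(91) / 85995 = 0.00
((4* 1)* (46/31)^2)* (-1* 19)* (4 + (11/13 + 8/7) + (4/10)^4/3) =-164567998096/163970625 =-1003.64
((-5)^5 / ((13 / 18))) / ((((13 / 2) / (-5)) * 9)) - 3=366.82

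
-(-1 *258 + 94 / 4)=469 / 2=234.50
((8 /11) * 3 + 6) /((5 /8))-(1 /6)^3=31093 /2376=13.09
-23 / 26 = -0.88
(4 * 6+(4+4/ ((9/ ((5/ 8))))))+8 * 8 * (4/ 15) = 4081/ 90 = 45.34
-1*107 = -107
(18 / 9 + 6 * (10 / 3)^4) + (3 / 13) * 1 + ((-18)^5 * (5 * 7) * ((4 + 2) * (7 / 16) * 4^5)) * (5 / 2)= -155993663892817 / 351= -444426392857.03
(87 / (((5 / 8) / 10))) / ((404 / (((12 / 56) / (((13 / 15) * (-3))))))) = -2610 / 9191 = -0.28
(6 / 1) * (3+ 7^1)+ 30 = 90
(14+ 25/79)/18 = 377/474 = 0.80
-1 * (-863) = 863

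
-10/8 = -5/4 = -1.25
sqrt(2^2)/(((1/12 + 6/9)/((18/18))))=8/3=2.67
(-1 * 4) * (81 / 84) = -27 / 7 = -3.86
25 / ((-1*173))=-25 / 173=-0.14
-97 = -97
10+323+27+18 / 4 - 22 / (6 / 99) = 3 / 2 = 1.50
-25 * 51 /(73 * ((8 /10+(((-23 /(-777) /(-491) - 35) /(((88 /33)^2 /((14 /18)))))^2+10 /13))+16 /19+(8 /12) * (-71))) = 4677201541949625 /8105390797603081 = 0.58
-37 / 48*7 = -259 / 48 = -5.40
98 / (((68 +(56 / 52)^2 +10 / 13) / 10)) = 82810 / 5909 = 14.01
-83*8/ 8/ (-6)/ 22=0.63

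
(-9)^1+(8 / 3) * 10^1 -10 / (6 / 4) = 11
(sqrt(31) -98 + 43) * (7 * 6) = -2310 + 42 * sqrt(31) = -2076.15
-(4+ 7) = -11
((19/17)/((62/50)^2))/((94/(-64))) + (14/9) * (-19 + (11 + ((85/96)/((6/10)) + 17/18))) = -9129900911/995119344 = -9.17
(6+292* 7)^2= 4202500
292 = 292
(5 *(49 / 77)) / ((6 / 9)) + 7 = 259 / 22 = 11.77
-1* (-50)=50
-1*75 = -75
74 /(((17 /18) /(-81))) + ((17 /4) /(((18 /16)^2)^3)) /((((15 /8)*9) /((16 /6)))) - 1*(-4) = -23206136071664 /3658971285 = -6342.26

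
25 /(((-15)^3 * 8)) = -1 /1080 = -0.00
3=3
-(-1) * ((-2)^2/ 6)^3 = 8/ 27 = 0.30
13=13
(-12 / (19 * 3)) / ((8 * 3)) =-1 / 114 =-0.01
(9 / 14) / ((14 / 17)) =153 / 196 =0.78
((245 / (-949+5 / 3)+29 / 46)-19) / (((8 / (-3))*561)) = 12425 / 997832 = 0.01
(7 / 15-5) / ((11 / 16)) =-1088 / 165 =-6.59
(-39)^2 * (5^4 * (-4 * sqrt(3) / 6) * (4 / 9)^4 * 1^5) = -54080000 * sqrt(3) / 2187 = -42830.04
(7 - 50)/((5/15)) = -129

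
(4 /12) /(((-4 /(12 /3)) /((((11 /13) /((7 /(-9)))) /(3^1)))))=11 /91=0.12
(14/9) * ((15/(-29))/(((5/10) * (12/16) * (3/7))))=-3920/783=-5.01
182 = 182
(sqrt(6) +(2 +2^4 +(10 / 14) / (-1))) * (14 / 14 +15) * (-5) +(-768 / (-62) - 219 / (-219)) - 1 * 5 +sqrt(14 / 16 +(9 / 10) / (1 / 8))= -298260 / 217 - 80 * sqrt(6) +sqrt(3230) / 20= -1567.59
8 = 8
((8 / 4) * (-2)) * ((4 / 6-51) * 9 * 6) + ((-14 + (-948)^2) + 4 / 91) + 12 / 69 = 1903713722 / 2093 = 909562.22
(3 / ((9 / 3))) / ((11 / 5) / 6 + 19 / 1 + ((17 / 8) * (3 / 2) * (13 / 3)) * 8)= 15 / 1948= 0.01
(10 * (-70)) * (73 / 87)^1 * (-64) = 3270400 / 87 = 37590.80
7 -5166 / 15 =-1687 / 5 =-337.40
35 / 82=0.43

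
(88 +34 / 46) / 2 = 2041 / 46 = 44.37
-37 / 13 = -2.85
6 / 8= 3 / 4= 0.75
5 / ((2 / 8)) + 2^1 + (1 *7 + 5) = 34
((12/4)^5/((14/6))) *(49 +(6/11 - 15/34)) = 13388085/2618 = 5113.86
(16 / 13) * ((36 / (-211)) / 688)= -36 / 117949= -0.00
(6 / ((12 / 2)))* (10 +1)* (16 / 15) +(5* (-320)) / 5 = -4624 / 15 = -308.27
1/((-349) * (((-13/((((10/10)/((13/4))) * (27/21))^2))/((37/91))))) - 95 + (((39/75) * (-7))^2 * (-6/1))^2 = 8313485942064862567/1335527979296875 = 6224.87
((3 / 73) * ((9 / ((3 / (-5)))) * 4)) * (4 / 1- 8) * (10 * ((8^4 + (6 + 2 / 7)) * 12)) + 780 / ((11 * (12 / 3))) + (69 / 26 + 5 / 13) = 709586881229 / 146146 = 4855328.79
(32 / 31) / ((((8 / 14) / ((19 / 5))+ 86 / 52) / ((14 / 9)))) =1549184 / 1740681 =0.89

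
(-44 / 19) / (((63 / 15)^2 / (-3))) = 0.39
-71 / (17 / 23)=-1633 / 17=-96.06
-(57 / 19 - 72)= 69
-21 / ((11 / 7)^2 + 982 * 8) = -343 / 128355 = -0.00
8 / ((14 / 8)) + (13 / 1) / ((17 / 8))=1272 / 119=10.69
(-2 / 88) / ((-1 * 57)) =1 / 2508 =0.00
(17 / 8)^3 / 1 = 4913 / 512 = 9.60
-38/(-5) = 38/5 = 7.60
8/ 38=4/ 19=0.21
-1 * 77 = -77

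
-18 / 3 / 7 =-6 / 7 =-0.86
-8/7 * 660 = -5280/7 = -754.29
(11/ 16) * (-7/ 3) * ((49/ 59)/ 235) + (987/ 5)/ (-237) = -44089283/ 52576080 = -0.84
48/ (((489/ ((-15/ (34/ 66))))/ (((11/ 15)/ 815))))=-5808/ 2258365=-0.00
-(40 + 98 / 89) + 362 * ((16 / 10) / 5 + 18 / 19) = 17657686 / 42275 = 417.69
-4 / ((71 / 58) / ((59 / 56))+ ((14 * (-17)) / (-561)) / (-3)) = -338778 / 86429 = -3.92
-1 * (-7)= 7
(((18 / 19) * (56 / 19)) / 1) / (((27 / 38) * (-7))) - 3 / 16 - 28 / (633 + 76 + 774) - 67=-67.77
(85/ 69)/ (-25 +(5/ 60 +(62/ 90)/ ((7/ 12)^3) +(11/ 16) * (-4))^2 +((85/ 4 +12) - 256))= -3000049500/ 601780275193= -0.00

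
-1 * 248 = -248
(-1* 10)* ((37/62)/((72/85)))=-15725/2232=-7.05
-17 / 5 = -3.40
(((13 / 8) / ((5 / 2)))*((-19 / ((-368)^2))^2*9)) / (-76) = -2223 / 1467172782080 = -0.00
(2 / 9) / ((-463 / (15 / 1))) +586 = 813944 / 1389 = 585.99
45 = 45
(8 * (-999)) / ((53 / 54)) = -431568 / 53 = -8142.79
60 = 60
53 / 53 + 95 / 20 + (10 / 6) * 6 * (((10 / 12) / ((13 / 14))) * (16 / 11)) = 18.80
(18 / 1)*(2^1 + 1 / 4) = 81 / 2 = 40.50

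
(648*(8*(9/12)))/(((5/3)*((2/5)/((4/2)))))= 11664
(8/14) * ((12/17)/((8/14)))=12/17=0.71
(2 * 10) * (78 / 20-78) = -1482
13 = 13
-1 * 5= -5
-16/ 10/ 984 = -1/ 615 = -0.00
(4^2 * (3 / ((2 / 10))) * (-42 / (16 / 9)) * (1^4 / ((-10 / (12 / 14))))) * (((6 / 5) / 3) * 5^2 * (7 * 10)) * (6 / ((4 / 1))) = 510300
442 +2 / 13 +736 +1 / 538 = 8240021 / 6994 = 1178.16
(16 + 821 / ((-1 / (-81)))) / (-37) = -66517 / 37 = -1797.76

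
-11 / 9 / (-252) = 0.00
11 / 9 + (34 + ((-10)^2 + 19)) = 1388 / 9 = 154.22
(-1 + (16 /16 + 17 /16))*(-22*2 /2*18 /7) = -1683 /28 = -60.11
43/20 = 2.15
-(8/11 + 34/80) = -507/440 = -1.15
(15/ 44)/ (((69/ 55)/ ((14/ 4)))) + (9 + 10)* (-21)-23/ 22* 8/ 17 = -13712995/ 34408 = -398.54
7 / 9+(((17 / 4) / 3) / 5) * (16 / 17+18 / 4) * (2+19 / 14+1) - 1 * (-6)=13603 / 1008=13.50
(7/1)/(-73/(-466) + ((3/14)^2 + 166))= 319676/7590139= 0.04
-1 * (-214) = 214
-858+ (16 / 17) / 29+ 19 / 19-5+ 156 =-348042 / 493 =-705.97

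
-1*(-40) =40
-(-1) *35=35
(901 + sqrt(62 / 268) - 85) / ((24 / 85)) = 85 *sqrt(4154) / 3216 + 2890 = 2891.70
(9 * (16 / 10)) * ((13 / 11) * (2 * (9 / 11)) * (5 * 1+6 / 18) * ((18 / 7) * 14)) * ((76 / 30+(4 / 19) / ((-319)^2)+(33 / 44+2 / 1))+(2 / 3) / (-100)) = 825057827133696 / 29243567375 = 28213.31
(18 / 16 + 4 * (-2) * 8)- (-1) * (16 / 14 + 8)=-3009 / 56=-53.73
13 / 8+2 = 29 / 8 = 3.62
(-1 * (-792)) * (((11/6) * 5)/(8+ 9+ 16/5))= 36300/101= 359.41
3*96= 288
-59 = -59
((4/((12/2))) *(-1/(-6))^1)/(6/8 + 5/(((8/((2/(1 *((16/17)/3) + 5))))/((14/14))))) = 271/2403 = 0.11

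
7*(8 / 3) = 56 / 3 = 18.67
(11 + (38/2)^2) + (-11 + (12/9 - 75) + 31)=955/3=318.33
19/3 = 6.33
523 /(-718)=-523 /718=-0.73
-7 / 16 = -0.44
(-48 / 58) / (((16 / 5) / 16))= -120 / 29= -4.14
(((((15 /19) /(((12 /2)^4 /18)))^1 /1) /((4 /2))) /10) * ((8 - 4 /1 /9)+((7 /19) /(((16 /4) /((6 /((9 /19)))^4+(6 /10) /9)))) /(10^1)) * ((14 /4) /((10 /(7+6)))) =6852804959 /11228544000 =0.61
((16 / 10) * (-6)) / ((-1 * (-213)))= -16 / 355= -0.05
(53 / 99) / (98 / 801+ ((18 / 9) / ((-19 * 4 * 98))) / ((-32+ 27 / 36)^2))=68617609375 / 15681496006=4.38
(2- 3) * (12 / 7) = -12 / 7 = -1.71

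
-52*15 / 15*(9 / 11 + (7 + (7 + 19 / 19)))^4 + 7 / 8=-381320546729 / 117128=-3255588.30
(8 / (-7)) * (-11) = 88 / 7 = 12.57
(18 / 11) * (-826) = -14868 / 11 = -1351.64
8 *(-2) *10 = -160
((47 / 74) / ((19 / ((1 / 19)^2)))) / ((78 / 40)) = 0.00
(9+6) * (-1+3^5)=3630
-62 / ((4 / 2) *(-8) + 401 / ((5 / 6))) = -155 / 1163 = -0.13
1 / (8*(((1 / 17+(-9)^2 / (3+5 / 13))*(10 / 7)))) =1309 / 358900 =0.00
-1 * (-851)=851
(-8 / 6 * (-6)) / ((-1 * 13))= -8 / 13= -0.62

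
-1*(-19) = 19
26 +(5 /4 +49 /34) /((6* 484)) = 1711485 /65824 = 26.00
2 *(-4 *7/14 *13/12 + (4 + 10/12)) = 16/3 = 5.33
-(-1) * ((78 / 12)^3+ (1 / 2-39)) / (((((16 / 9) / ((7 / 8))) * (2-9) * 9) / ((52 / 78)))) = -1889 / 1536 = -1.23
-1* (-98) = 98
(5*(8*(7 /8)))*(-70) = -2450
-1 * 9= -9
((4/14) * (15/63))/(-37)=-0.00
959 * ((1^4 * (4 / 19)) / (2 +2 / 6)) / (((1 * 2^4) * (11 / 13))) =5343 / 836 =6.39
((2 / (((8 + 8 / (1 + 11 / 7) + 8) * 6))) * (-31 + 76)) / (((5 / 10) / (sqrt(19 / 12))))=45 * sqrt(57) / 172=1.98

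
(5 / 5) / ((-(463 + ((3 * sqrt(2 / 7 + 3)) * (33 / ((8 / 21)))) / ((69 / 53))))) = -681536 / 122834105 + 41976 * sqrt(161) / 122834105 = -0.00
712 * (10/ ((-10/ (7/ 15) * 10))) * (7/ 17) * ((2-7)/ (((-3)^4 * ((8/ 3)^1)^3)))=4361/ 97920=0.04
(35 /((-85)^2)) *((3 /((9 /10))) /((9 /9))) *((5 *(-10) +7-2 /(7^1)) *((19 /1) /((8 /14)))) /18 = -13433 /10404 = -1.29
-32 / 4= -8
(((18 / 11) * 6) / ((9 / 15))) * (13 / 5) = 468 / 11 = 42.55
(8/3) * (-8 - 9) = -136/3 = -45.33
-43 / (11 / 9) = -387 / 11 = -35.18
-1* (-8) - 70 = -62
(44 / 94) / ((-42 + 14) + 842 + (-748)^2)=1 / 1197043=0.00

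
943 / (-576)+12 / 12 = -367 / 576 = -0.64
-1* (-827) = 827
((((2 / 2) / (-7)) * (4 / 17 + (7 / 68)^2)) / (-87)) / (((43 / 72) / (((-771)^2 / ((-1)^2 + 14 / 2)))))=2027638251 / 40362896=50.24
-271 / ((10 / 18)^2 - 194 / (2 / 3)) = 21951 / 23546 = 0.93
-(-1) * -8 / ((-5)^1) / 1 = 1.60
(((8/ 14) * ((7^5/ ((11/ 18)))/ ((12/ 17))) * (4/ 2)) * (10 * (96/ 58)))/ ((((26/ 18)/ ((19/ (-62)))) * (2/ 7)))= -70355446560/ 128557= -547270.44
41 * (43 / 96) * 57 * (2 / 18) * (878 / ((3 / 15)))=73525915 / 144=510596.63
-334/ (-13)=334/ 13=25.69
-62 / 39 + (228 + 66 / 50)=222037 / 975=227.73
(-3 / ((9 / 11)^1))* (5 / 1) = -55 / 3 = -18.33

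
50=50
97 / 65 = 1.49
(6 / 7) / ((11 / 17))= 102 / 77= 1.32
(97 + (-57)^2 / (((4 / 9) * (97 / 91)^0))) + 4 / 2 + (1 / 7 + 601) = 224291 / 28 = 8010.39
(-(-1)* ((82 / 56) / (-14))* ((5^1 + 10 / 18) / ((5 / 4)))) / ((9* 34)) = -205 / 134946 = -0.00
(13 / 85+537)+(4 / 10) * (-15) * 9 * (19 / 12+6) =21701 / 170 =127.65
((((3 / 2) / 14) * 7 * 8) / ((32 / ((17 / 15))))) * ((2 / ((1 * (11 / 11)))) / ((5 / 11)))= 0.94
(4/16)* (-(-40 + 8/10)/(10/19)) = 931/50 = 18.62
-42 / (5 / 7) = -58.80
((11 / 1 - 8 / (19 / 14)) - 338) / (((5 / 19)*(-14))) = 1265 / 14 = 90.36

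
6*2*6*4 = 288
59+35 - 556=-462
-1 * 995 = -995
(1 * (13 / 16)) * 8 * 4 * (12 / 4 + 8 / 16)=91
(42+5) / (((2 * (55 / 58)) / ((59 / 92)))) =80417 / 5060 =15.89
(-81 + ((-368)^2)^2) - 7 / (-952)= 2494193718521 / 136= 18339659695.01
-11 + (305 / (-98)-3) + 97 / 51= -76021 / 4998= -15.21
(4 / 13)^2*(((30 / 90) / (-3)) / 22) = -8 / 16731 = -0.00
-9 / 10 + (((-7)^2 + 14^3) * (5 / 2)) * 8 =558591 / 10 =55859.10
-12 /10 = -6 /5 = -1.20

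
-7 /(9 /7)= -49 /9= -5.44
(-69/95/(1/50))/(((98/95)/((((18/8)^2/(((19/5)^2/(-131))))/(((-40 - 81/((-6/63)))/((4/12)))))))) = 152533125/229390952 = 0.66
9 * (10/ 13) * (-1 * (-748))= 67320/ 13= 5178.46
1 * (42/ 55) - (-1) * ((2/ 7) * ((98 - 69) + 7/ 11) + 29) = 14719/ 385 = 38.23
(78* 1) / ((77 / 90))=7020 / 77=91.17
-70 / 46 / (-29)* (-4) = -140 / 667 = -0.21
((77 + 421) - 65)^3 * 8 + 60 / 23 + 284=14937630200 / 23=649462182.61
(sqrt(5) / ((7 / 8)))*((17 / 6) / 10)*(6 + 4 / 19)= 4012*sqrt(5) / 1995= 4.50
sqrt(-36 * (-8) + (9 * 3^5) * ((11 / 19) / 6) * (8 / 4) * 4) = 6 * sqrt(19817) / 19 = 44.45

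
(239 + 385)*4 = 2496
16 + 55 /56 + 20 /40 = 979 /56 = 17.48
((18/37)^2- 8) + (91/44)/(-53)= -24909075/3192508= -7.80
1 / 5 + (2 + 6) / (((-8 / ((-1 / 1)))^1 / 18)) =91 / 5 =18.20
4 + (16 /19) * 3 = 124 /19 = 6.53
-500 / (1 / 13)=-6500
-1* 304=-304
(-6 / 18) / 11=-1 / 33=-0.03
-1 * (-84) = 84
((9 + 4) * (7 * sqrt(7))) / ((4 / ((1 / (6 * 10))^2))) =91 * sqrt(7) / 14400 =0.02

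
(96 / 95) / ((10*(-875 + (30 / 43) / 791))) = -1632624 / 14136638875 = -0.00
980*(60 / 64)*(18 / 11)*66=99225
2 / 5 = 0.40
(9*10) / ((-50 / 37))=-333 / 5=-66.60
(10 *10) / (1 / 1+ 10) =100 / 11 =9.09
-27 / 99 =-3 / 11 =-0.27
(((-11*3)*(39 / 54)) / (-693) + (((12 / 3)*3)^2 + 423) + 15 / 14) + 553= 211889 / 189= 1121.11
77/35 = 11/5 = 2.20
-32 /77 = -0.42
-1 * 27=-27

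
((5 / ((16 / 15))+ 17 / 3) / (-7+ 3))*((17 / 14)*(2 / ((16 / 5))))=-6035 / 3072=-1.96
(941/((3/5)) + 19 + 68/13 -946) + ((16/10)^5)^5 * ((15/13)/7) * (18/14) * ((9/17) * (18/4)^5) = 3909373084864015144383790208/148952007293701171875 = 26245857.01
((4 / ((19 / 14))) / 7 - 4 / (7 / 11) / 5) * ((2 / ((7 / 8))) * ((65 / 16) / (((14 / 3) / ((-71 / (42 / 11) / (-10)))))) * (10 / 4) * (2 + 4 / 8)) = -7056335 / 364952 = -19.33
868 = 868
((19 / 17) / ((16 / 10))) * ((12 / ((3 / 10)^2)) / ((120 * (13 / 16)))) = 1900 / 1989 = 0.96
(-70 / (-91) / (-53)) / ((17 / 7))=-70 / 11713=-0.01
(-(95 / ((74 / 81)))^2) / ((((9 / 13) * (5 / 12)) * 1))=-51317955 / 1369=-37485.72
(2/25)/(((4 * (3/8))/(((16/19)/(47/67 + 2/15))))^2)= 9193472/254115481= 0.04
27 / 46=0.59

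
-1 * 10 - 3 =-13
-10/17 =-0.59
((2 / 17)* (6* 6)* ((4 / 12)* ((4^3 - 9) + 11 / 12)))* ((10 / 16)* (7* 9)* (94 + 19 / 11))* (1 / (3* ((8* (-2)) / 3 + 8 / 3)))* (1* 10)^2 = -505834875 / 136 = -3719374.08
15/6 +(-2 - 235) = -469/2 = -234.50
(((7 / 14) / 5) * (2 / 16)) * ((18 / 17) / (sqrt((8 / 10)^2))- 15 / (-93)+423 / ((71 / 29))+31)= 15360387 / 5986720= 2.57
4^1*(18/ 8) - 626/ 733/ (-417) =2751575/ 305661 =9.00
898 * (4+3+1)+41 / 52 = 7184.79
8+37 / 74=17 / 2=8.50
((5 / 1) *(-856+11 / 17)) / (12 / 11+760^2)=-799755 / 108011404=-0.01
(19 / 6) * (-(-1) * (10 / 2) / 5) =19 / 6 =3.17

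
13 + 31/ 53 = 720/ 53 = 13.58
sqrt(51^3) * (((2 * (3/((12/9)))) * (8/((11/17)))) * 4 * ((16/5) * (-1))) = -1997568 * sqrt(51)/55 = -259372.53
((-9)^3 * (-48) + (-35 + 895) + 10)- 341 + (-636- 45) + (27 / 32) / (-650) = 34840.00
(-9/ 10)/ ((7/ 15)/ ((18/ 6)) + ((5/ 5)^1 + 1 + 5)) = -81/ 644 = -0.13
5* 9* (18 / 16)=405 / 8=50.62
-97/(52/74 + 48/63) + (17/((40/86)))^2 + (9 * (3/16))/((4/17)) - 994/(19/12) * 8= -64787655091/17297600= -3745.47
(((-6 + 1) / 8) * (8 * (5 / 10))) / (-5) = 1 / 2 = 0.50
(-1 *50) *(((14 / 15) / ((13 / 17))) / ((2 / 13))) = -1190 / 3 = -396.67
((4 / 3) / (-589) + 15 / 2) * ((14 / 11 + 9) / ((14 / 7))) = 2994161 / 77748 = 38.51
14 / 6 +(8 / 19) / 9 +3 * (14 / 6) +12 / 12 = 1775 / 171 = 10.38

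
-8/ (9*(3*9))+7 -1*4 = 721/ 243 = 2.97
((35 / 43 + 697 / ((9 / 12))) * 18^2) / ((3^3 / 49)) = 23517844 / 43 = 546926.60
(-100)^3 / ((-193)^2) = -26.85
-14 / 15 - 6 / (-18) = -3 / 5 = -0.60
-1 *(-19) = 19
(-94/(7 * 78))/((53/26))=-94/1113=-0.08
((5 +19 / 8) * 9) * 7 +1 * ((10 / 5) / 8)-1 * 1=3711 / 8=463.88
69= 69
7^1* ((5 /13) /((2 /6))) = 105 /13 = 8.08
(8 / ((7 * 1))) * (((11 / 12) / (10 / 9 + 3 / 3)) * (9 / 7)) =594 / 931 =0.64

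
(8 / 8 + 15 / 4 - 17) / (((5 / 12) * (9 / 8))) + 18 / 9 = -362 / 15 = -24.13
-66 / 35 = -1.89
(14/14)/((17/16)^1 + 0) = 16/17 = 0.94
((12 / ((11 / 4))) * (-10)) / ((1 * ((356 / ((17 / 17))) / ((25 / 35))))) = -600 / 6853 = -0.09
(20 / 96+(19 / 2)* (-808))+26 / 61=-11236735 / 1464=-7675.37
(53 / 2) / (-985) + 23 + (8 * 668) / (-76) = -1772037 / 37430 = -47.34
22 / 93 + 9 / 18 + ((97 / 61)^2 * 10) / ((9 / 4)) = 24863651 / 2076318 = 11.97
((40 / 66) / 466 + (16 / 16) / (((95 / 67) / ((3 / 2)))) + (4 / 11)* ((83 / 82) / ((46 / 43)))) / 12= 175744247 / 1502877960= 0.12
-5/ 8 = -0.62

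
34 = 34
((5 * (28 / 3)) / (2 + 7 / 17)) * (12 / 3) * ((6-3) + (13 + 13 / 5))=59024 / 41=1439.61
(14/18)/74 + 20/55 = 2741/7326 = 0.37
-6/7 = -0.86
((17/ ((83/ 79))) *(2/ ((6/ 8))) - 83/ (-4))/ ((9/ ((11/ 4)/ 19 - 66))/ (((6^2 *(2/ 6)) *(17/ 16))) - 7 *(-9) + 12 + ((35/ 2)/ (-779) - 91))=-4218335366245/ 1058448079998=-3.99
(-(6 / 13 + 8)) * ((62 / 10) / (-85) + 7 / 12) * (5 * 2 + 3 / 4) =-1231219 / 26520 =-46.43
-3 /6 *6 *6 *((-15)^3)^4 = -2335434082031250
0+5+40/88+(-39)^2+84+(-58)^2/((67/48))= 2963097/737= 4020.48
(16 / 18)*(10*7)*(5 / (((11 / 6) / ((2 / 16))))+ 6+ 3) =581.21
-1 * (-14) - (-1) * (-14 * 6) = -70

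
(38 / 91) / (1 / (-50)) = -1900 / 91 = -20.88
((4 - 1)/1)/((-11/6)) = -18/11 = -1.64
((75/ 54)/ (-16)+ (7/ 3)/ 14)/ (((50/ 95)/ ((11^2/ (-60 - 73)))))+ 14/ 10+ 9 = 206881/ 20160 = 10.26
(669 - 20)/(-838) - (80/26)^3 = -55057853/1841086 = -29.91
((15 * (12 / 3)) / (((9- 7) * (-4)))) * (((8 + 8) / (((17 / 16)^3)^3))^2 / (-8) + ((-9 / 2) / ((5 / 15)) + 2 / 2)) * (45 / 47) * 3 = 1323962346565834597364832225 / 2643859876988732298309692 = 500.77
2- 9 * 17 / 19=-115 / 19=-6.05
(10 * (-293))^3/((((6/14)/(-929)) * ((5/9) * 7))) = 14020704151800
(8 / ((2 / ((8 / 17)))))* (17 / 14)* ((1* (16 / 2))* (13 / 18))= 832 / 63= 13.21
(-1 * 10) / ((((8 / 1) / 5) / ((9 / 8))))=-225 / 32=-7.03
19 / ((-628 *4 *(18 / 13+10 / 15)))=-741 / 200960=-0.00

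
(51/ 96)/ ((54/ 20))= 85/ 432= 0.20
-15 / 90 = -1 / 6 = -0.17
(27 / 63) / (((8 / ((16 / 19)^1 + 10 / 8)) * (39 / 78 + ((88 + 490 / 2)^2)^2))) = 477 / 52333352088304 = 0.00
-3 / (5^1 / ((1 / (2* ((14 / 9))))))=-27 / 140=-0.19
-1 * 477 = -477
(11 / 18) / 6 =11 / 108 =0.10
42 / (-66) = -7 / 11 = -0.64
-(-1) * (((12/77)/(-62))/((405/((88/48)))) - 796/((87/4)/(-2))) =186550531/2548665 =73.20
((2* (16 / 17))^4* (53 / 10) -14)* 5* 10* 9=23642.81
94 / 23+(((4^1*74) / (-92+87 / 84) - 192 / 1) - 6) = -11550244 / 58581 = -197.17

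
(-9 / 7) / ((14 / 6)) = -27 / 49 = -0.55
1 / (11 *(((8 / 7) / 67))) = 469 / 88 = 5.33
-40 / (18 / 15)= -33.33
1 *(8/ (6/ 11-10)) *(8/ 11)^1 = -8/ 13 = -0.62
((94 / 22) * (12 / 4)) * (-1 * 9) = -1269 / 11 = -115.36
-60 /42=-10 /7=-1.43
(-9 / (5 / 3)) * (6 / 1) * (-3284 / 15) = 177336 / 25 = 7093.44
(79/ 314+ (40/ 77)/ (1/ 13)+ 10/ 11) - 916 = -21955705/ 24178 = -908.09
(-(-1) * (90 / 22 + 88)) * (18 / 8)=9117 / 44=207.20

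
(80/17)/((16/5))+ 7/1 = 144/17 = 8.47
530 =530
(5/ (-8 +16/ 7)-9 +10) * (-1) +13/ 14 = 45/ 56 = 0.80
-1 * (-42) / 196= 3 / 14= 0.21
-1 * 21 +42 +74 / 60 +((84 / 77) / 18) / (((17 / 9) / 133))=148669 / 5610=26.50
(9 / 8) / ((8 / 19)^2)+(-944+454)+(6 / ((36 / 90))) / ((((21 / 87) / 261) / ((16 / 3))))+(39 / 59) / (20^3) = 2273659571809 / 26432000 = 86019.20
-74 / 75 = -0.99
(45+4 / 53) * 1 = 2389 / 53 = 45.08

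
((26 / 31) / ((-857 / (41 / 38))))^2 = 284089 / 254795781529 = 0.00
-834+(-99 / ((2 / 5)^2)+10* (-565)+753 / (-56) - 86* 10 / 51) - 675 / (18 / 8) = -21228817 / 2856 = -7433.06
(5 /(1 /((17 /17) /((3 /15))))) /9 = 2.78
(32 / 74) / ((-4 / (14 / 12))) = -14 / 111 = -0.13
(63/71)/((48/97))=2037/1136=1.79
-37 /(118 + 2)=-37 /120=-0.31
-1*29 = -29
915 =915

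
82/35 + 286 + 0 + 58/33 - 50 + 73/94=26152019/108570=240.88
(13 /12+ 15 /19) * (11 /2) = 4697 /456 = 10.30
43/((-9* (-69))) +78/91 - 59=-252446/4347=-58.07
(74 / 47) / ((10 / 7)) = 259 / 235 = 1.10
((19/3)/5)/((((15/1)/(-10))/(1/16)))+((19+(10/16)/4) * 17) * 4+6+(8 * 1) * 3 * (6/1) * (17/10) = 1553.37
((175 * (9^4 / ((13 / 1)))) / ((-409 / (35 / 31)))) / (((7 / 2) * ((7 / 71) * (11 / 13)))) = -116457750 / 139469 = -835.01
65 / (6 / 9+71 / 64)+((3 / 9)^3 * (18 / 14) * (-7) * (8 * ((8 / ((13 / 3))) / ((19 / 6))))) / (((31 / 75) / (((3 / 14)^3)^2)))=362656492890 / 9909222323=36.60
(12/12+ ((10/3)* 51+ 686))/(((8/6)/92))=59133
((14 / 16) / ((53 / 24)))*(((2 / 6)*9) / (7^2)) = 9 / 371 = 0.02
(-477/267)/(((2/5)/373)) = -296535/178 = -1665.93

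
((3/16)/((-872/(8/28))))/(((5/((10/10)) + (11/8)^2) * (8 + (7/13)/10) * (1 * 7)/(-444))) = 19240/274009323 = 0.00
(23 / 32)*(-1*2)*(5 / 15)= -23 / 48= -0.48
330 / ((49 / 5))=1650 / 49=33.67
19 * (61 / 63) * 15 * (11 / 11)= 5795 / 21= 275.95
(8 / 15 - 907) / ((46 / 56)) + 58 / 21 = -886114 / 805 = -1100.76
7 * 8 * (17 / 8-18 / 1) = -889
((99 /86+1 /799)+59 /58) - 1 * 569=-564763114 /996353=-566.83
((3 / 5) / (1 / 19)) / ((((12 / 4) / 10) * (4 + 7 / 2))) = 76 / 15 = 5.07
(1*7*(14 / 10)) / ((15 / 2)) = 98 / 75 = 1.31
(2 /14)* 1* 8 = 8 /7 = 1.14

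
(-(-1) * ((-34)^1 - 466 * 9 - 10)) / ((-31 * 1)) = 4238 / 31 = 136.71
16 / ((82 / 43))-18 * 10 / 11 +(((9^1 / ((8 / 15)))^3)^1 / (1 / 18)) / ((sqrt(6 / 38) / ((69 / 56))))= -3596 / 451 +509297625 * sqrt(57) / 14336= 268205.81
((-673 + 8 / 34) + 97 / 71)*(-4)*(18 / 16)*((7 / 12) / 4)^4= 1.37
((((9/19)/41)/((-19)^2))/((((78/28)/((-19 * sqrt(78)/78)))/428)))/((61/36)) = -107856 * sqrt(78)/152583509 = -0.01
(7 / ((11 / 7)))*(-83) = -4067 / 11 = -369.73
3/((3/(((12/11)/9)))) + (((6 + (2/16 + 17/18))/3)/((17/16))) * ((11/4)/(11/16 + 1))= 509236/136323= 3.74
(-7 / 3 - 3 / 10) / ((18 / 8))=-158 / 135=-1.17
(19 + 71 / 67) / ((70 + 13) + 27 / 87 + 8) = 4872 / 22177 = 0.22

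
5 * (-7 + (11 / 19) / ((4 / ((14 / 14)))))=-2605 / 76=-34.28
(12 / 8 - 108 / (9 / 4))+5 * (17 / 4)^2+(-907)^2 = 13163085 / 16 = 822692.81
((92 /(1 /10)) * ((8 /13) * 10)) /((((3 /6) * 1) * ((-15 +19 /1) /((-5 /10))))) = -18400 /13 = -1415.38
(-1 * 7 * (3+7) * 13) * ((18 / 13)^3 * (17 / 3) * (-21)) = 48580560 / 169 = 287458.93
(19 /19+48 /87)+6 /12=119 /58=2.05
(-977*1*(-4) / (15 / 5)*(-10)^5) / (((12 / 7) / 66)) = -15045800000 / 3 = -5015266666.67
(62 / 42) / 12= 31 / 252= 0.12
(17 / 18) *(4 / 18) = 17 / 81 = 0.21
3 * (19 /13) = 57 /13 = 4.38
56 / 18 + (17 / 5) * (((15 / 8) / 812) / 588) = 35650201 / 11458944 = 3.11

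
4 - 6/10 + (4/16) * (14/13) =477/130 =3.67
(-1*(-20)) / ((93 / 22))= 440 / 93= 4.73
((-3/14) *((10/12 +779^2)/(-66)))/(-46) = -3641051/85008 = -42.83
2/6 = 1/3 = 0.33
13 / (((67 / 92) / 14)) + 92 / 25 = 424764 / 1675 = 253.59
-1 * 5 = -5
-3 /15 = -1 /5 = -0.20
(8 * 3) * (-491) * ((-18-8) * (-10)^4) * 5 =15319200000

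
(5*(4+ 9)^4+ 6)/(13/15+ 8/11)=23563815/263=89596.25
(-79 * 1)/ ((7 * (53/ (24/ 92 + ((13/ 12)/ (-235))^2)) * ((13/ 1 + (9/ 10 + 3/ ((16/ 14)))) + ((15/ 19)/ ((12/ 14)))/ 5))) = -71625148787/ 21543164325270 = -0.00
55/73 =0.75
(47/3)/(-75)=-47/225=-0.21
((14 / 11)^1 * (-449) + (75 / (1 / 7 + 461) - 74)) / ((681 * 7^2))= -7637675 / 394955484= -0.02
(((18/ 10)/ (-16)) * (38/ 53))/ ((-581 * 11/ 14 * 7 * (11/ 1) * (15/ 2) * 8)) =57/ 1490381200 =0.00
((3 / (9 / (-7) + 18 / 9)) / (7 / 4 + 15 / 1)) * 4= 1.00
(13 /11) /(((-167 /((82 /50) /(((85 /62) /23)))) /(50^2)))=-15201160 /31229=-486.76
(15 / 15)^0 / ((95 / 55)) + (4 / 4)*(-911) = -17298 / 19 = -910.42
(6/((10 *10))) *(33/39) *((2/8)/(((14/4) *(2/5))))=33/3640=0.01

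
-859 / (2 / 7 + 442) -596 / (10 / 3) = -180.74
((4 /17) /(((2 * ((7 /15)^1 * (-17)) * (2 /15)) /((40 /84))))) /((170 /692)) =-51900 /240737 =-0.22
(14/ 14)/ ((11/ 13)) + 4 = 57/ 11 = 5.18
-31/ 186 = -0.17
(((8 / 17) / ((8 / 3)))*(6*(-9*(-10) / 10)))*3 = 486 / 17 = 28.59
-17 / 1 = -17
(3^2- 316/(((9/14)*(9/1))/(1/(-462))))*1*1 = 24373/2673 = 9.12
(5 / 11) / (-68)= -5 / 748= -0.01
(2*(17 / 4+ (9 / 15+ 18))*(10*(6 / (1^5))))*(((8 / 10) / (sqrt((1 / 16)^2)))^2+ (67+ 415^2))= 11821847832 / 25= 472873913.28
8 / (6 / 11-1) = -88 / 5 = -17.60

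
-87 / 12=-7.25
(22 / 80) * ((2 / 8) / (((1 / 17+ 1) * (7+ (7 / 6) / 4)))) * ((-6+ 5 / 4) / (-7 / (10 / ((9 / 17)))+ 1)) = -60401 / 898800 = -0.07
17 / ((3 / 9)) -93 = -42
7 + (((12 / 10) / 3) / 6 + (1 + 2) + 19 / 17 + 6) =4382 / 255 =17.18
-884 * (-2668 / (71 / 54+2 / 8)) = 19593792 / 13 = 1507214.77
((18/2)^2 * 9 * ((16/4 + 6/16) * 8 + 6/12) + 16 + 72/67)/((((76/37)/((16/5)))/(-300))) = -810917160/67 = -12103241.19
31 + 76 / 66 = 1061 / 33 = 32.15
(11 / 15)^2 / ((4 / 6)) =121 / 150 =0.81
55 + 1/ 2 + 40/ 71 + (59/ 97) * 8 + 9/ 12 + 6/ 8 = 62.43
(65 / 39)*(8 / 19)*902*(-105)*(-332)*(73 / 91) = 4372174400 / 247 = 17701110.93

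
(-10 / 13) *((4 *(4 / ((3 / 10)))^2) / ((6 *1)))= -32000 / 351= -91.17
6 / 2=3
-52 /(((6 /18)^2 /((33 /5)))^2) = -4586868 /25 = -183474.72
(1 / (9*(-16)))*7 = -7 / 144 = -0.05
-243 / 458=-0.53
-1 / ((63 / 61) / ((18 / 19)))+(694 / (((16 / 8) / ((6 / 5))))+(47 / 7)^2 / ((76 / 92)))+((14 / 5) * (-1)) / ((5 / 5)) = 2175073 / 4655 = 467.26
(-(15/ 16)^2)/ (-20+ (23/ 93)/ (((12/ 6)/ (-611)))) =20925/ 2274944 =0.01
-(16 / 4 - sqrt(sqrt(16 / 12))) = -4+sqrt(2)*3^(3 / 4) / 3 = -2.93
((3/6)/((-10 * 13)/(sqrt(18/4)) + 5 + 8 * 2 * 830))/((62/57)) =2223 * sqrt(2)/19696001590 + 1363041/39392003180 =0.00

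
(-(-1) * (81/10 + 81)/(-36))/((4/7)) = -693/160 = -4.33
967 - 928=39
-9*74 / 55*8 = -5328 / 55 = -96.87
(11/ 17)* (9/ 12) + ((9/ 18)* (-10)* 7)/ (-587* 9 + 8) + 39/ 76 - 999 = -680163473/ 681530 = -997.99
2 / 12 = 0.17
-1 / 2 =-0.50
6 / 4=3 / 2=1.50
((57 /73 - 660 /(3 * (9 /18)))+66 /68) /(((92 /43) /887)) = -41487224353 /228344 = -181687.39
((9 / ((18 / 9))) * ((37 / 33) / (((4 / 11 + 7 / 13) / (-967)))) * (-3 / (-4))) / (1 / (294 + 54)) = -121398147 / 86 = -1411606.36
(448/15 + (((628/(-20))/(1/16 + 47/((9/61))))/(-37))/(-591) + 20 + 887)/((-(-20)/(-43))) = -4699697113669/2333208900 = -2014.26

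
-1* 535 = -535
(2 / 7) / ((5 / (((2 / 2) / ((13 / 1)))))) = 2 / 455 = 0.00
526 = 526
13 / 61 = 0.21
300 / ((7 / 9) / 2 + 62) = 5400 / 1123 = 4.81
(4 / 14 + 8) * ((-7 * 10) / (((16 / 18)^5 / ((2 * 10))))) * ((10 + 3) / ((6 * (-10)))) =37102455 / 8192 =4529.11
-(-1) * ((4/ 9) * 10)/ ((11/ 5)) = 200/ 99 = 2.02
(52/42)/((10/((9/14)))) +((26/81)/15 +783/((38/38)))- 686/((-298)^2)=783.09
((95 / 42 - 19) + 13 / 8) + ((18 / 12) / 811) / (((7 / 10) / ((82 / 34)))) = -34990433 / 2316216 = -15.11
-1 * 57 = -57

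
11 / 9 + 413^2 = 1535132 / 9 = 170570.22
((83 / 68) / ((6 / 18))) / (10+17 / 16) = 332 / 1003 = 0.33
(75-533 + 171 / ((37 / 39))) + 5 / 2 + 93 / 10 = -49202 / 185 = -265.96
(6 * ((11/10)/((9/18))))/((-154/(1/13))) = -3/455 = -0.01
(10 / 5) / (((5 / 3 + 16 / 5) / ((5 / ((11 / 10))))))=1500 / 803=1.87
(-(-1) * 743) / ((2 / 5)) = 3715 / 2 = 1857.50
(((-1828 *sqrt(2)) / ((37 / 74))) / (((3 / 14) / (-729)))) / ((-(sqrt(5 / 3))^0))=-12437712 *sqrt(2)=-17589581.00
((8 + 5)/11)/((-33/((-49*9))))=1911/121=15.79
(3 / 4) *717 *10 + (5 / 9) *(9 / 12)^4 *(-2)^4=86085 / 16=5380.31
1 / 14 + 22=309 / 14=22.07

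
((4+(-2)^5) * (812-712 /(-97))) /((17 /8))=-17802624 /1649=-10796.01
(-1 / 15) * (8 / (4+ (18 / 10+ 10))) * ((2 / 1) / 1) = -16 / 237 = -0.07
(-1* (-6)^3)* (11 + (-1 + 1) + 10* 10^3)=2162376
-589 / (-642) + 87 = 56443 / 642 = 87.92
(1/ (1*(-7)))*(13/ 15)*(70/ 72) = -13/ 108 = -0.12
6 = 6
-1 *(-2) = 2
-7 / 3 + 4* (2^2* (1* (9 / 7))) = 383 / 21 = 18.24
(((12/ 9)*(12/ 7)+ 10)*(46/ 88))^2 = 978121/ 23716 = 41.24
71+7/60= 4267/60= 71.12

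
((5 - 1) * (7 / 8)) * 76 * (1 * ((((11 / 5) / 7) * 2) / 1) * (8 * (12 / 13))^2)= 7704576 / 845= 9117.84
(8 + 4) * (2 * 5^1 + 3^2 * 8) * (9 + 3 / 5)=47232 / 5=9446.40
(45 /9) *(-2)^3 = -40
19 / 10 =1.90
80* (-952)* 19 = -1447040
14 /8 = 7 /4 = 1.75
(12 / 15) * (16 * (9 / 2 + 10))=928 / 5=185.60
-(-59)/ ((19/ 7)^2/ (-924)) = -7399.68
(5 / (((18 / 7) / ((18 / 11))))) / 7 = 5 / 11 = 0.45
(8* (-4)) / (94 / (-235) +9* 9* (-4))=80 / 811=0.10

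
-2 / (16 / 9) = -9 / 8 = -1.12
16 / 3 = 5.33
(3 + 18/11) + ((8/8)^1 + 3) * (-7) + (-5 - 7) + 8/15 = -5747/165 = -34.83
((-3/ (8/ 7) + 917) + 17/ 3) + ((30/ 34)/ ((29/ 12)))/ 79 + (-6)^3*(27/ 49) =36688324627/ 45801672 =801.03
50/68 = 0.74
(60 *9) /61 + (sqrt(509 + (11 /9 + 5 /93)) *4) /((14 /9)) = 540 /61 + 6 *sqrt(4413377) /217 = 66.94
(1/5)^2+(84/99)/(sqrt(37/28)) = 1/25+56 * sqrt(259)/1221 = 0.78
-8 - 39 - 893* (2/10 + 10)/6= -15651/10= -1565.10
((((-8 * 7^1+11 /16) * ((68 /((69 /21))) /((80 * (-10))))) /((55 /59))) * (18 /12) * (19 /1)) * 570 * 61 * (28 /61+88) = 5446705582017 /40480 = 134553003.51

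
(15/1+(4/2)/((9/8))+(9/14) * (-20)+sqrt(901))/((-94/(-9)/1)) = 247/658+9 * sqrt(901)/94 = 3.25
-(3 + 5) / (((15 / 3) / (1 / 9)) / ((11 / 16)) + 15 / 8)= -704 / 5925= -0.12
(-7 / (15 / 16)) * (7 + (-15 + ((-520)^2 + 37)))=-10096016 / 5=-2019203.20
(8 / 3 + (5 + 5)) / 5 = 38 / 15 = 2.53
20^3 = 8000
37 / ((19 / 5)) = 185 / 19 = 9.74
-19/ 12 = -1.58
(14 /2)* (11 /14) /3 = 11 /6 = 1.83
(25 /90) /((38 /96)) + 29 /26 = 2693 /1482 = 1.82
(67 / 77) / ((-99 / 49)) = -469 / 1089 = -0.43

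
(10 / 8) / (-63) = -5 / 252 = -0.02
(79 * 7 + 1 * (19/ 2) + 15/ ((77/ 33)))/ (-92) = -7965/ 1288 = -6.18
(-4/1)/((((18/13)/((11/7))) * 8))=-0.57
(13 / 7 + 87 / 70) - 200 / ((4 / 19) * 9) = -9221 / 90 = -102.46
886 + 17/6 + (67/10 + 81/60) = 53813/60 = 896.88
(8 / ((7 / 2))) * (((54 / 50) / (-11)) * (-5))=432 / 385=1.12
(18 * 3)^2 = 2916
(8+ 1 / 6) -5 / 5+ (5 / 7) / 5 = 7.31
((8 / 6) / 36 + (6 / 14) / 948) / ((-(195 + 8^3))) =-0.00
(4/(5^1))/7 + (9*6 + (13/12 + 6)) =25703/420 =61.20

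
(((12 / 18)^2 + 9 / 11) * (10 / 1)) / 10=125 / 99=1.26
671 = 671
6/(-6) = -1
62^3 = 238328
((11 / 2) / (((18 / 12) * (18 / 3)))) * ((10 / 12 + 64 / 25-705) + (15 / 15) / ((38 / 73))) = -5483786 / 12825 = -427.59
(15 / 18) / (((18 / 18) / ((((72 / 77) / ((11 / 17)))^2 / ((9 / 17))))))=2358240 / 717409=3.29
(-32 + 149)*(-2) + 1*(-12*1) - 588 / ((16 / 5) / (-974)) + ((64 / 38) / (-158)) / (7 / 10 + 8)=46678714591 / 261174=178726.50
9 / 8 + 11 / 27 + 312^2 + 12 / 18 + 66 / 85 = 1787290471 / 18360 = 97346.98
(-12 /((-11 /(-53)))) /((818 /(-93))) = 29574 /4499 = 6.57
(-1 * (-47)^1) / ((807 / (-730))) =-34310 / 807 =-42.52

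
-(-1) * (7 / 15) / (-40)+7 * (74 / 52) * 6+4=63.76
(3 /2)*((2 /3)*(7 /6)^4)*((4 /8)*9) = 2401 /288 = 8.34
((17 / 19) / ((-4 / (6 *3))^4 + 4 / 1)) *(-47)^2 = 246385233 / 498940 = 493.82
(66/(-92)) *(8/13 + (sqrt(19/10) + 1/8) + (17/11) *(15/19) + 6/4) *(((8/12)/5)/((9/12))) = -75217/170430 - 22 *sqrt(190)/1725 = -0.62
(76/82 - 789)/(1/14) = -452354/41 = -11033.02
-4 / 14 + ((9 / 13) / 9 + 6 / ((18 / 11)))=944 / 273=3.46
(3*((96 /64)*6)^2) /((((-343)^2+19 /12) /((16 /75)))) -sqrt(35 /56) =15552 /35295175 -sqrt(10) /4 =-0.79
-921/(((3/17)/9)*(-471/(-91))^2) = -43218539/24649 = -1753.36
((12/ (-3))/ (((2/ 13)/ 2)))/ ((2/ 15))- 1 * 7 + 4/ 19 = -7539/ 19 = -396.79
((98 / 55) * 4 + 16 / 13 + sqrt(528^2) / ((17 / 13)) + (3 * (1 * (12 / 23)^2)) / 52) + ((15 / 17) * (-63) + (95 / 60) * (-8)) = 6633508529 / 19289985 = 343.88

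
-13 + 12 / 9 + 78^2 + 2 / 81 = 491861 / 81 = 6072.36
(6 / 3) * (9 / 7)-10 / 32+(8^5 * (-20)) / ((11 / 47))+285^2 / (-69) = -79379038311 / 28336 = -2801349.46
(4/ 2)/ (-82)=-1/ 41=-0.02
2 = 2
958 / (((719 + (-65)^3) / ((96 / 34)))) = -7664 / 776067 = -0.01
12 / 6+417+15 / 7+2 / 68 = 100239 / 238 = 421.17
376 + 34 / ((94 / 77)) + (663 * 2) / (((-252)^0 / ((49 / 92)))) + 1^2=2402177 / 2162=1111.09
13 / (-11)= -13 / 11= -1.18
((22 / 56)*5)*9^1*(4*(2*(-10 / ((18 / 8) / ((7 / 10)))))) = -440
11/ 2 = 5.50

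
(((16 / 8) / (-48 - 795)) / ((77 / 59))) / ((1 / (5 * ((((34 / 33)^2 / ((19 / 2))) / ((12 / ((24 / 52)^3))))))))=-0.00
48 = 48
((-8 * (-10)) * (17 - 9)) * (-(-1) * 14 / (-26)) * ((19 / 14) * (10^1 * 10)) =-608000 / 13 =-46769.23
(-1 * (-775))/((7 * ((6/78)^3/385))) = 93647125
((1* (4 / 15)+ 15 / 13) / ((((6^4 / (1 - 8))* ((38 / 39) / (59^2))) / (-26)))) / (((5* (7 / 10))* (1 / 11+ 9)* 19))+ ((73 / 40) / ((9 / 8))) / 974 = 67245299717 / 56961468000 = 1.18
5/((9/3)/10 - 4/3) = -150/31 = -4.84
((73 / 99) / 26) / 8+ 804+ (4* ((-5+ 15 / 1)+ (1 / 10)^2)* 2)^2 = 7216.81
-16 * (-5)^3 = 2000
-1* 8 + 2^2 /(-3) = -28 /3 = -9.33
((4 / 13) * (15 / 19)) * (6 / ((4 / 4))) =360 / 247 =1.46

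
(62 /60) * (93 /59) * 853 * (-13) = -10656529 /590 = -18061.91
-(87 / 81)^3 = -24389 / 19683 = -1.24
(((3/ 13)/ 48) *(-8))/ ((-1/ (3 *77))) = 231/ 26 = 8.88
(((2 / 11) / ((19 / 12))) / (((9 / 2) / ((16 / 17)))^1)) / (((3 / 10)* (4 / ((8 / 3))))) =5120 / 95931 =0.05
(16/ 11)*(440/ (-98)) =-320/ 49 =-6.53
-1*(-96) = 96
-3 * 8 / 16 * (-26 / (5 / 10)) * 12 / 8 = 117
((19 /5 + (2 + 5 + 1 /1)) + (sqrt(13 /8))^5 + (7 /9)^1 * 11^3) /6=169 * sqrt(26) /1536 + 23558 /135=175.06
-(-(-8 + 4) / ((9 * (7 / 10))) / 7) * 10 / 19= -400 / 8379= -0.05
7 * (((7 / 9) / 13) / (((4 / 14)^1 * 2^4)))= 343 / 3744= 0.09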